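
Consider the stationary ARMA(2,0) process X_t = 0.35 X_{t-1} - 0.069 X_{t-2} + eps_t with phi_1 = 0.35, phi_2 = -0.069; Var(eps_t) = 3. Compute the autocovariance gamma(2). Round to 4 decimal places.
\gamma(2) = 0.1539

Multiply the model equation by X_{t-k} and take expectations. With theta_0 = psi_0 = 1 and psi_j the MA(infinity) weights, this gives
  gamma(k) - sum_i phi_i gamma(k-i) = c_k,
  c_k = sigma^2 * sum_{j=k..q} theta_j psi_{j-k}   (c_k = 0 for k > q),
using gamma(-m) = gamma(m).
Pure AR (q = 0): c_0 = sigma^2 = 3, c_k = 0 for k >= 1.
Equations for k = 0, 1, 2 (AR order 2, c_2 = 0):
  (E0) gamma(0) = phi_1 gamma(1) + phi_2 gamma(2) + c_0
  (E1) gamma(1) = phi_1 gamma(0) + phi_2 gamma(1) + c_1
  (E2) gamma(2) = phi_1 gamma(1) + phi_2 gamma(0)
From (E1): gamma(1) = A gamma(0) + B with
  A = phi_1 / (1 - phi_2) = 0.35 / 1.069 = 0.327409,   B = c_1 / (1 - phi_2) = 0 / 1.069 = 0.
Insert (E2) into (E0): gamma(0) (1 - phi_2^2) = phi_1 (1 + phi_2) gamma(1) + c_0.
  phi_1 (1 + phi_2) = (0.35)(0.931) = 0.32585,   1 - phi_2^2 = 0.995239.
Replace gamma(1) by A gamma(0) + B and collect gamma(0):
  gamma(0) [0.995239 - (0.32585)(0.327409)] = c_0 = 3
  gamma(0) * 0.888553 = 3
  gamma(0) = 3 / 0.888553 = 3.376276.
  gamma(1) = A gamma(0) = (0.327409)(3.376276) = 1.105423.
  gamma(2) = phi_1 gamma(1) + phi_2 gamma(0) = (0.35)(1.105423) + (-0.069)(3.376276) = 0.153935.
Therefore gamma(2) = 0.1539 (to 4 decimal places).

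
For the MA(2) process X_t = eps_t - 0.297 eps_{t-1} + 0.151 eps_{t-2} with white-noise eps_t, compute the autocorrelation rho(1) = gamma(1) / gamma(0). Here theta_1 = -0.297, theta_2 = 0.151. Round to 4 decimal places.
\rho(1) = -0.3077

For an MA(q) process with theta_0 = 1, the autocovariance is
  gamma(k) = sigma^2 * sum_{i=0..q-k} theta_i * theta_{i+k},
and rho(k) = gamma(k) / gamma(0). Sigma^2 cancels.
  numerator   = (1)*(-0.297) + (-0.297)*(0.151) = -0.341847.
  denominator = (1)^2 + (-0.297)^2 + (0.151)^2 = 1.11101.
  rho(1) = -0.341847 / 1.11101 = -0.3077.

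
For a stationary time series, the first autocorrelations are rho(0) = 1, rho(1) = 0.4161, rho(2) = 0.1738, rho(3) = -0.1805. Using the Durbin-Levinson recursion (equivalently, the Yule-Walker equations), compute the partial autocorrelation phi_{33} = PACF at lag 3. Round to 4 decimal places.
\phi_{33} = -0.3061

The PACF at lag k is phi_{kk}, the last component of the solution
to the Yule-Walker system G_k phi = r_k where
  (G_k)_{ij} = rho(|i - j|), (r_k)_i = rho(i), i,j = 1..k.
Equivalently, Durbin-Levinson gives phi_{kk} iteratively:
  phi_{11} = rho(1)
  phi_{kk} = [rho(k) - sum_{j=1..k-1} phi_{k-1,j} rho(k-j)]
            / [1 - sum_{j=1..k-1} phi_{k-1,j} rho(j)],
  phi_{k,j} = phi_{k-1,j} - phi_{kk} phi_{k-1,k-j},  j = 1..k-1.
Step k = 1:
  phi_11 = rho(1) = 0.4161.
Step k = 2:
  phi_22 = [rho(2) - phi_11 rho(1)] / [1 - phi_11 rho(1)] = [0.1738 - (0.4161)(0.4161)] / [1 - (0.4161)(0.4161)]
         = 0.00066079 / 0.82686079 = 0.000799.
  Update: phi_21 = phi_11 - phi_22 phi_11 = 0.4161 - (0.000799)(0.4161) = 0.415767.
Step k = 3:
  phi_33 = [rho(3) - phi_21 rho(2) - phi_22 rho(1)] / [1 - phi_21 rho(1) - phi_22 rho(2)]
    numerator   = -0.1805 - (0.415767)(0.1738) - (0.000799)(0.4161) = -0.25309291
    denominator = 1 - (0.415767)(0.4161) - (0.000799)(0.1738) = 0.82686026
  phi_33 = -0.25309291 / 0.82686026 = -0.3061.
Therefore phi_{33} = -0.3061.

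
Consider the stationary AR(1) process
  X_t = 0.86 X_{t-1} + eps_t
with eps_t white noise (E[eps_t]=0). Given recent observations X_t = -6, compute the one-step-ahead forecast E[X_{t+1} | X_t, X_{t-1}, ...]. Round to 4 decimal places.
E[X_{t+1} \mid \mathcal F_t] = -5.1600

For an AR(p) model X_t = c + sum_i phi_i X_{t-i} + eps_t, the
one-step-ahead conditional mean is
  E[X_{t+1} | X_t, ...] = c + sum_i phi_i X_{t+1-i}.
Substitute known values:
  E[X_{t+1} | ...] = (0.86) * (-6)
                   = -5.1600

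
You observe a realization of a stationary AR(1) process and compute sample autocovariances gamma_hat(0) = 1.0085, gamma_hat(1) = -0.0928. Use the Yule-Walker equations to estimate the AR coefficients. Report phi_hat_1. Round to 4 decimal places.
\hat\phi_{1} = -0.0920

The Yule-Walker equations for an AR(p) process read, in matrix form,
  Gamma_p phi = r_p,   with   (Gamma_p)_{ij} = gamma(|i - j|),
                       (r_p)_i = gamma(i),   i,j = 1..p.
Substitute the sample gammas (Toeplitz matrix and right-hand side of size 1):
  Gamma_p = [[1.0085]]
  r_p     = [-0.0928]
With p = 1 this is the single equation gamma(0) phi_1 = gamma(1):
  phi_hat_1 = gamma(1) / gamma(0) = -0.0928 / 1.0085 = -0.0920.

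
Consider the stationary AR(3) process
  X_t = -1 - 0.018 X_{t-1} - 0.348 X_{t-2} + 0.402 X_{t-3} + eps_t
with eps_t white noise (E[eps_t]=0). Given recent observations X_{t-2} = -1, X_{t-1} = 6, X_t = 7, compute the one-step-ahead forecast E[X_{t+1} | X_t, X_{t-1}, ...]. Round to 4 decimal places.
E[X_{t+1} \mid \mathcal F_t] = -3.6160

For an AR(p) model X_t = c + sum_i phi_i X_{t-i} + eps_t, the
one-step-ahead conditional mean is
  E[X_{t+1} | X_t, ...] = c + sum_i phi_i X_{t+1-i}.
Substitute known values:
  E[X_{t+1} | ...] = -1 + (-0.018) * (7) + (-0.348) * (6) + (0.402) * (-1)
                   = -3.6160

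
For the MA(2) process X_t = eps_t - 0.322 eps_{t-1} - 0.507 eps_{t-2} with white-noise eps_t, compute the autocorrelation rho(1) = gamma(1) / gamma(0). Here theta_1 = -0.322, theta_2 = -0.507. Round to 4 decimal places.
\rho(1) = -0.1167

For an MA(q) process with theta_0 = 1, the autocovariance is
  gamma(k) = sigma^2 * sum_{i=0..q-k} theta_i * theta_{i+k},
and rho(k) = gamma(k) / gamma(0). Sigma^2 cancels.
  numerator   = (1)*(-0.322) + (-0.322)*(-0.507) = -0.158746.
  denominator = (1)^2 + (-0.322)^2 + (-0.507)^2 = 1.360733.
  rho(1) = -0.158746 / 1.360733 = -0.1167.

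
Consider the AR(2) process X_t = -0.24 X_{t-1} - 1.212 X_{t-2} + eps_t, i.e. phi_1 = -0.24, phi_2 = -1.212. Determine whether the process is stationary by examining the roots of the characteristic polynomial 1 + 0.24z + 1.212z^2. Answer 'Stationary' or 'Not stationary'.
\text{Not stationary}

The AR(p) characteristic polynomial is P(z) = 1 + 0.24z + 1.212z^2.
Stationarity requires all roots to lie outside the unit circle, i.e. |z| > 1 for every root.
Set 1 + (0.24) z + (1.212) z^2 = 0, i.e. a z^2 + b z + c = 0 with a = 1.212, b = 0.24, c = 1.
Discriminant D = b^2 - 4ac = (0.24)^2 - 4*(1.212)*1 = 0.0576 - (4.848) = -4.7904.
D < 0, so the roots are the complex-conjugate pair z = (-b +/- i sqrt(-D)) / (2a) = -0.099 +/- 0.9029i.
For a conjugate pair |z|^2 = z * conj(z) = (product of roots) = c/a = 1/(1.212) = 0.825083, so |z| = sqrt(0.825083) = 0.9083 for both roots.
Moduli of all roots: 0.9083, 0.9083.
All moduli strictly greater than 1? No.
Verdict: Not stationary.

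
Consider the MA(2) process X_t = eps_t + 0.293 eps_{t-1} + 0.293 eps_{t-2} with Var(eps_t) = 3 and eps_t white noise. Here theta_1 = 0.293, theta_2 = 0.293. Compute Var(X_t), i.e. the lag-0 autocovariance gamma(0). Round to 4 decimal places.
\gamma(0) = 3.5151

For an MA(q) process X_t = eps_t + sum_i theta_i eps_{t-i} with
Var(eps_t) = sigma^2, the variance is
  gamma(0) = sigma^2 * (1 + sum_i theta_i^2).
  sum_i theta_i^2 = (0.293)^2 + (0.293)^2 = 0.085849 + 0.085849 = 0.171698.
  gamma(0) = 3 * (1 + 0.171698) = 3 * 1.171698 = 3.515094, which rounds to 3.5151.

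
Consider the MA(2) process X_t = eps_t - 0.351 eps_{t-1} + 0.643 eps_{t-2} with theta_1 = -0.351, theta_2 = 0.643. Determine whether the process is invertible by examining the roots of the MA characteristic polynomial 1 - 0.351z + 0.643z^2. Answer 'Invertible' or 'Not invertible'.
\text{Invertible}

The MA(q) characteristic polynomial is P(z) = 1 - 0.351z + 0.643z^2.
Invertibility requires all roots to lie outside the unit circle, i.e. |z| > 1 for every root.
Set 1 + (-0.351) z + (0.643) z^2 = 0, i.e. a z^2 + b z + c = 0 with a = 0.643, b = -0.351, c = 1.
Discriminant D = b^2 - 4ac = (-0.351)^2 - 4*(0.643)*1 = 0.123201 - (2.572) = -2.448799.
D < 0, so the roots are the complex-conjugate pair z = (-b +/- i sqrt(-D)) / (2a) = 0.2729 +/- 1.2168i.
For a conjugate pair |z|^2 = z * conj(z) = (product of roots) = c/a = 1/(0.643) = 1.55521, so |z| = sqrt(1.55521) = 1.2471 for both roots.
Moduli of all roots: 1.2471, 1.2471.
All moduli strictly greater than 1? Yes.
Verdict: Invertible.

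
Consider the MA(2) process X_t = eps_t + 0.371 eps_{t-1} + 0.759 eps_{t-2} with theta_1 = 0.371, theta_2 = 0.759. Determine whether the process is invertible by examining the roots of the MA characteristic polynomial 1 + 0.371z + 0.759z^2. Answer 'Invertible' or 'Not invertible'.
\text{Invertible}

The MA(q) characteristic polynomial is P(z) = 1 + 0.371z + 0.759z^2.
Invertibility requires all roots to lie outside the unit circle, i.e. |z| > 1 for every root.
Set 1 + (0.371) z + (0.759) z^2 = 0, i.e. a z^2 + b z + c = 0 with a = 0.759, b = 0.371, c = 1.
Discriminant D = b^2 - 4ac = (0.371)^2 - 4*(0.759)*1 = 0.137641 - (3.036) = -2.898359.
D < 0, so the roots are the complex-conjugate pair z = (-b +/- i sqrt(-D)) / (2a) = -0.2444 +/- 1.1215i.
For a conjugate pair |z|^2 = z * conj(z) = (product of roots) = c/a = 1/(0.759) = 1.317523, so |z| = sqrt(1.317523) = 1.1478 for both roots.
Moduli of all roots: 1.1478, 1.1478.
All moduli strictly greater than 1? Yes.
Verdict: Invertible.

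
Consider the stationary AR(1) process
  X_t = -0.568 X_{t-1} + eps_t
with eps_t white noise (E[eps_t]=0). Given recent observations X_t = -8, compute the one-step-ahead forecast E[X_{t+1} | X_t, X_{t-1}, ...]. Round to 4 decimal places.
E[X_{t+1} \mid \mathcal F_t] = 4.5440

For an AR(p) model X_t = c + sum_i phi_i X_{t-i} + eps_t, the
one-step-ahead conditional mean is
  E[X_{t+1} | X_t, ...] = c + sum_i phi_i X_{t+1-i}.
Substitute known values:
  E[X_{t+1} | ...] = (-0.568) * (-8)
                   = 4.5440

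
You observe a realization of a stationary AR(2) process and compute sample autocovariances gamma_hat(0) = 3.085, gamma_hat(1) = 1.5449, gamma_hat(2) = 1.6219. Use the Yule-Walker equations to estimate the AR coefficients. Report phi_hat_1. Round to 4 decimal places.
\hat\phi_{1} = 0.3170

The Yule-Walker equations for an AR(p) process read, in matrix form,
  Gamma_p phi = r_p,   with   (Gamma_p)_{ij} = gamma(|i - j|),
                       (r_p)_i = gamma(i),   i,j = 1..p.
Substitute the sample gammas (Toeplitz matrix and right-hand side of size 2):
  Gamma_p = [[3.085, 1.5449], [1.5449, 3.085]]
  r_p     = [1.5449, 1.6219]
Written out:
  3.085 phi_1 + 1.5449 phi_2 = 1.5449
  1.5449 phi_1 + 3.085 phi_2 = 1.6219
Solve by Cramer's rule:
  det = gamma(0)^2 - gamma(1)^2 = (3.085)^2 - (1.5449)^2 = 9.517225 - 2.38671601 = 7.13050899
  phi_hat_1 = [gamma(1) gamma(0) - gamma(1) gamma(2)] / det = [(1.5449)(3.085) - (1.5449)(1.6219)] / 7.13050899 = 2.26034319 / 7.13050899 = 0.317
  phi_hat_2 = [gamma(0) gamma(2) - gamma(1)^2] / det = [(3.085)(1.6219) - (1.5449)^2] / 7.13050899 = 2.61684549 / 7.13050899 = 0.367
So phi_hat = [0.3170, 0.3670].
Therefore phi_hat_1 = 0.3170.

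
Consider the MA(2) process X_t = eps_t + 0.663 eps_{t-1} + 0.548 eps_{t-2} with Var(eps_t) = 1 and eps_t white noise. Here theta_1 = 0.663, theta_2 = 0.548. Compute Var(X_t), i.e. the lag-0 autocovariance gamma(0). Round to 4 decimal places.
\gamma(0) = 1.7399

For an MA(q) process X_t = eps_t + sum_i theta_i eps_{t-i} with
Var(eps_t) = sigma^2, the variance is
  gamma(0) = sigma^2 * (1 + sum_i theta_i^2).
  sum_i theta_i^2 = (0.663)^2 + (0.548)^2 = 0.439569 + 0.300304 = 0.739873.
  gamma(0) = 1 * (1 + 0.739873) = 1 * 1.739873 = 1.739873, which rounds to 1.7399.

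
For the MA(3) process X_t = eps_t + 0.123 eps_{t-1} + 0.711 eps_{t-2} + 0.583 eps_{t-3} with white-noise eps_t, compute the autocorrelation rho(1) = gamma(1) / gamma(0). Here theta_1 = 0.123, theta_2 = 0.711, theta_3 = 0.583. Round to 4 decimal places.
\rho(1) = 0.3359

For an MA(q) process with theta_0 = 1, the autocovariance is
  gamma(k) = sigma^2 * sum_{i=0..q-k} theta_i * theta_{i+k},
and rho(k) = gamma(k) / gamma(0). Sigma^2 cancels.
  numerator   = (1)*(0.123) + (0.123)*(0.711) + (0.711)*(0.583) = 0.624966.
  denominator = (1)^2 + (0.123)^2 + (0.711)^2 + (0.583)^2 = 1.860539.
  rho(1) = 0.624966 / 1.860539 = 0.3359.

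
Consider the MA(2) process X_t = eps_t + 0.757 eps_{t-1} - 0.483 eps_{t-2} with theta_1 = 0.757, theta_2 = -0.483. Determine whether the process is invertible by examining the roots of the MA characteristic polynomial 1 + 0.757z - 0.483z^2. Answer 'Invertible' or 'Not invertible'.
\text{Not invertible}

The MA(q) characteristic polynomial is P(z) = 1 + 0.757z - 0.483z^2.
Invertibility requires all roots to lie outside the unit circle, i.e. |z| > 1 for every root.
Set 1 + (0.757) z + (-0.483) z^2 = 0, i.e. a z^2 + b z + c = 0 with a = -0.483, b = 0.757, c = 1.
Discriminant D = b^2 - 4ac = (0.757)^2 - 4*(-0.483)*1 = 0.573049 - (-1.932) = 2.505049.
D >= 0, so the roots are real: z = (-b +/- sqrt(D)) / (2a) = (-0.757 +/- 1.582735) / (-0.966).
  z_1 = (-0.757 + 1.582735) / (-0.966) = -0.8548,   |z_1| = 0.8548.
  z_2 = (-0.757 - 1.582735) / (-0.966) = 2.4221,   |z_2| = 2.4221.
Moduli of all roots: 0.8548, 2.4221.
All moduli strictly greater than 1? No.
Verdict: Not invertible.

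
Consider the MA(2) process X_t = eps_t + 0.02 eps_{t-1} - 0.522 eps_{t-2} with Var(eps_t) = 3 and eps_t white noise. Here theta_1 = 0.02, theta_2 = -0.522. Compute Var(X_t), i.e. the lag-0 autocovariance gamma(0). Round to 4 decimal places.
\gamma(0) = 3.8187

For an MA(q) process X_t = eps_t + sum_i theta_i eps_{t-i} with
Var(eps_t) = sigma^2, the variance is
  gamma(0) = sigma^2 * (1 + sum_i theta_i^2).
  sum_i theta_i^2 = (0.02)^2 + (-0.522)^2 = 0.0004 + 0.272484 = 0.272884.
  gamma(0) = 3 * (1 + 0.272884) = 3 * 1.272884 = 3.818652, which rounds to 3.8187.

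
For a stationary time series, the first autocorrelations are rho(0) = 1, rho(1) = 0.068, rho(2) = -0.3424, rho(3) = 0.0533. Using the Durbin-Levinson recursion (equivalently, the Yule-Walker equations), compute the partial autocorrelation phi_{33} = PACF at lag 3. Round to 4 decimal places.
\phi_{33} = 0.1240

The PACF at lag k is phi_{kk}, the last component of the solution
to the Yule-Walker system G_k phi = r_k where
  (G_k)_{ij} = rho(|i - j|), (r_k)_i = rho(i), i,j = 1..k.
Equivalently, Durbin-Levinson gives phi_{kk} iteratively:
  phi_{11} = rho(1)
  phi_{kk} = [rho(k) - sum_{j=1..k-1} phi_{k-1,j} rho(k-j)]
            / [1 - sum_{j=1..k-1} phi_{k-1,j} rho(j)],
  phi_{k,j} = phi_{k-1,j} - phi_{kk} phi_{k-1,k-j},  j = 1..k-1.
Step k = 1:
  phi_11 = rho(1) = 0.068.
Step k = 2:
  phi_22 = [rho(2) - phi_11 rho(1)] / [1 - phi_11 rho(1)] = [-0.3424 - (0.068)(0.068)] / [1 - (0.068)(0.068)]
         = -0.347024 / 0.995376 = -0.348636.
  Update: phi_21 = phi_11 - phi_22 phi_11 = 0.068 - (-0.348636)(0.068) = 0.091707.
Step k = 3:
  phi_33 = [rho(3) - phi_21 rho(2) - phi_22 rho(1)] / [1 - phi_21 rho(1) - phi_22 rho(2)]
    numerator   = 0.0533 - (0.091707)(-0.3424) - (-0.348636)(0.068) = 0.10840782
    denominator = 1 - (0.091707)(0.068) - (-0.348636)(-0.3424) = 0.87439091
  phi_33 = 0.10840782 / 0.87439091 = 0.124.
Therefore phi_{33} = 0.1240.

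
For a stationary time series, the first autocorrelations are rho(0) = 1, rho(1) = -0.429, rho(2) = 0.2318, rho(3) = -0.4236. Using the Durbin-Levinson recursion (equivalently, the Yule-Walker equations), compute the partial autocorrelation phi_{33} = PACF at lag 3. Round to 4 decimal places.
\phi_{33} = -0.3749

The PACF at lag k is phi_{kk}, the last component of the solution
to the Yule-Walker system G_k phi = r_k where
  (G_k)_{ij} = rho(|i - j|), (r_k)_i = rho(i), i,j = 1..k.
Equivalently, Durbin-Levinson gives phi_{kk} iteratively:
  phi_{11} = rho(1)
  phi_{kk} = [rho(k) - sum_{j=1..k-1} phi_{k-1,j} rho(k-j)]
            / [1 - sum_{j=1..k-1} phi_{k-1,j} rho(j)],
  phi_{k,j} = phi_{k-1,j} - phi_{kk} phi_{k-1,k-j},  j = 1..k-1.
Step k = 1:
  phi_11 = rho(1) = -0.429.
Step k = 2:
  phi_22 = [rho(2) - phi_11 rho(1)] / [1 - phi_11 rho(1)] = [0.2318 - (-0.429)(-0.429)] / [1 - (-0.429)(-0.429)]
         = 0.047759 / 0.815959 = 0.058531.
  Update: phi_21 = phi_11 - phi_22 phi_11 = -0.429 - (0.058531)(-0.429) = -0.40389.
Step k = 3:
  phi_33 = [rho(3) - phi_21 rho(2) - phi_22 rho(1)] / [1 - phi_21 rho(1) - phi_22 rho(2)]
    numerator   = -0.4236 - (-0.40389)(0.2318) - (0.058531)(-0.429) = -0.30486841
    denominator = 1 - (-0.40389)(-0.429) - (0.058531)(0.2318) = 0.81316361
  phi_33 = -0.30486841 / 0.81316361 = -0.3749.
Therefore phi_{33} = -0.3749.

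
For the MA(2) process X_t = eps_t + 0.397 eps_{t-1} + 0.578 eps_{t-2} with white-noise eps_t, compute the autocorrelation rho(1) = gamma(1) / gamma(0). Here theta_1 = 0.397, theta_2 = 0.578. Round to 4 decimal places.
\rho(1) = 0.4200

For an MA(q) process with theta_0 = 1, the autocovariance is
  gamma(k) = sigma^2 * sum_{i=0..q-k} theta_i * theta_{i+k},
and rho(k) = gamma(k) / gamma(0). Sigma^2 cancels.
  numerator   = (1)*(0.397) + (0.397)*(0.578) = 0.626466.
  denominator = (1)^2 + (0.397)^2 + (0.578)^2 = 1.491693.
  rho(1) = 0.626466 / 1.491693 = 0.4200.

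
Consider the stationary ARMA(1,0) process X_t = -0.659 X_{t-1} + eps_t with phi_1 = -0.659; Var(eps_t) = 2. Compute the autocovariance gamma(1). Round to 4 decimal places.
\gamma(1) = -2.3298

Multiply the model equation by X_{t-k} and take expectations. With theta_0 = psi_0 = 1 and psi_j the MA(infinity) weights, this gives
  gamma(k) - sum_i phi_i gamma(k-i) = c_k,
  c_k = sigma^2 * sum_{j=k..q} theta_j psi_{j-k}   (c_k = 0 for k > q),
using gamma(-m) = gamma(m).
Pure AR (q = 0): c_0 = sigma^2 = 2, c_k = 0 for k >= 1.
Equations for k = 0 and k = 1 (AR order 1):
  gamma(0) = phi_1 gamma(1) + c_0
  gamma(1) = phi_1 gamma(0) + c_1
Substituting the second into the first: gamma(0) (1 - phi_1^2) = c_0 + phi_1 c_1, so
  gamma(0) = c_0 / (1 - phi_1^2) = 2 / (1 - (-0.659)^2) = 2 / 0.565719 = 3.535324.
  gamma(1) = phi_1 gamma(0) = (-0.659)(3.535324) = -2.329779.
Therefore gamma(1) = -2.3298 (to 4 decimal places).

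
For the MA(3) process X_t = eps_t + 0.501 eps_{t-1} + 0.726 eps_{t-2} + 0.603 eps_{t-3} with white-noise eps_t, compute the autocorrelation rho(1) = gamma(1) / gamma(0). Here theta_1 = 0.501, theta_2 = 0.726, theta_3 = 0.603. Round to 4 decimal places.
\rho(1) = 0.6082

For an MA(q) process with theta_0 = 1, the autocovariance is
  gamma(k) = sigma^2 * sum_{i=0..q-k} theta_i * theta_{i+k},
and rho(k) = gamma(k) / gamma(0). Sigma^2 cancels.
  numerator   = (1)*(0.501) + (0.501)*(0.726) + (0.726)*(0.603) = 1.302504.
  denominator = (1)^2 + (0.501)^2 + (0.726)^2 + (0.603)^2 = 2.141686.
  rho(1) = 1.302504 / 2.141686 = 0.6082.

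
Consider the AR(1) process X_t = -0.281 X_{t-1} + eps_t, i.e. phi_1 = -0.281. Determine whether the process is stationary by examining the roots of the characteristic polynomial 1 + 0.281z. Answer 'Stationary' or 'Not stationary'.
\text{Stationary}

The AR(p) characteristic polynomial is P(z) = 1 + 0.281z.
Stationarity requires all roots to lie outside the unit circle, i.e. |z| > 1 for every root.
This is linear in z: 1 + (0.281) z = 0  =>  z = -1/(0.281) = -3.558719,  |z| = 3.558719.
Moduli of all roots: 3.5587.
All moduli strictly greater than 1? Yes.
Verdict: Stationary.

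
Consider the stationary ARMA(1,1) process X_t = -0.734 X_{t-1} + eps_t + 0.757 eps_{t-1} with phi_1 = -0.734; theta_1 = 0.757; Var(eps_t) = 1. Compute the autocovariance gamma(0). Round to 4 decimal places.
\gamma(0) = 1.0011

Multiply the model equation by X_{t-k} and take expectations. With theta_0 = psi_0 = 1 and psi_j the MA(infinity) weights, this gives
  gamma(k) - sum_i phi_i gamma(k-i) = c_k,
  c_k = sigma^2 * sum_{j=k..q} theta_j psi_{j-k}   (c_k = 0 for k > q),
using gamma(-m) = gamma(m).
psi-weights needed (psi_j = theta_j + sum_i phi_i psi_{j-i}):
  psi_1 = theta_1 + phi_1 = 0.757 + (-0.734) = 0.023
Right-hand sides:
  c_0 = sigma^2 (1 + theta_1 psi_1) = 1 * (1 + (0.757)(0.023)) = 1 * 1.017411 = 1.017411
  c_1 = sigma^2 theta_1 = 1 * (0.757) = 0.757
  c_2 = 0
Equations for k = 0 and k = 1 (AR order 1):
  gamma(0) = phi_1 gamma(1) + c_0
  gamma(1) = phi_1 gamma(0) + c_1
Substituting the second into the first: gamma(0) (1 - phi_1^2) = c_0 + phi_1 c_1, so
  gamma(0) = (c_0 + phi_1 c_1) / (1 - phi_1^2) = (1.017411 + (-0.734)(0.757)) / (1 - (-0.734)^2) = 0.461773 / 0.461244 = 1.001147.
Therefore gamma(0) = 1.0011 (to 4 decimal places).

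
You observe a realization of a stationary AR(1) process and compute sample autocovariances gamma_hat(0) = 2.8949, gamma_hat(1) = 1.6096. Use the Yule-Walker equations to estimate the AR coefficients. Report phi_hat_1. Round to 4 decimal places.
\hat\phi_{1} = 0.5560

The Yule-Walker equations for an AR(p) process read, in matrix form,
  Gamma_p phi = r_p,   with   (Gamma_p)_{ij} = gamma(|i - j|),
                       (r_p)_i = gamma(i),   i,j = 1..p.
Substitute the sample gammas (Toeplitz matrix and right-hand side of size 1):
  Gamma_p = [[2.8949]]
  r_p     = [1.6096]
With p = 1 this is the single equation gamma(0) phi_1 = gamma(1):
  phi_hat_1 = gamma(1) / gamma(0) = 1.6096 / 2.8949 = 0.5560.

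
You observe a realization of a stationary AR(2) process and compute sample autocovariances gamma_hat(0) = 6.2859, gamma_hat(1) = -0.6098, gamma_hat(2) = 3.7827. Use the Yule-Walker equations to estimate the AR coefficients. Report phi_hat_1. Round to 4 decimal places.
\hat\phi_{1} = -0.0390

The Yule-Walker equations for an AR(p) process read, in matrix form,
  Gamma_p phi = r_p,   with   (Gamma_p)_{ij} = gamma(|i - j|),
                       (r_p)_i = gamma(i),   i,j = 1..p.
Substitute the sample gammas (Toeplitz matrix and right-hand side of size 2):
  Gamma_p = [[6.2859, -0.6098], [-0.6098, 6.2859]]
  r_p     = [-0.6098, 3.7827]
Written out:
  6.2859 phi_1 - 0.6098 phi_2 = -0.6098
  -0.6098 phi_1 + 6.2859 phi_2 = 3.7827
Solve by Cramer's rule:
  det = gamma(0)^2 - gamma(1)^2 = (6.2859)^2 - (-0.6098)^2 = 39.51253881 - 0.37185604 = 39.14068277
  phi_hat_1 = [gamma(1) gamma(0) - gamma(1) gamma(2)] / det = [(-0.6098)(6.2859) - (-0.6098)(3.7827)] / 39.14068277 = -1.52645136 / 39.14068277 = -0.039
  phi_hat_2 = [gamma(0) gamma(2) - gamma(1)^2] / det = [(6.2859)(3.7827) - (-0.6098)^2] / 39.14068277 = 23.40581789 / 39.14068277 = 0.598
So phi_hat = [-0.0390, 0.5980].
Therefore phi_hat_1 = -0.0390.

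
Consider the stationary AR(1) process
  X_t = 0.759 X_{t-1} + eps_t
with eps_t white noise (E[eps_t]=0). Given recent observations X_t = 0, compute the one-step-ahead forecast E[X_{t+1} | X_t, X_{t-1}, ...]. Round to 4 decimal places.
E[X_{t+1} \mid \mathcal F_t] = 0.0000

For an AR(p) model X_t = c + sum_i phi_i X_{t-i} + eps_t, the
one-step-ahead conditional mean is
  E[X_{t+1} | X_t, ...] = c + sum_i phi_i X_{t+1-i}.
Substitute known values:
  E[X_{t+1} | ...] = (0.759) * (0)
                   = 0.0000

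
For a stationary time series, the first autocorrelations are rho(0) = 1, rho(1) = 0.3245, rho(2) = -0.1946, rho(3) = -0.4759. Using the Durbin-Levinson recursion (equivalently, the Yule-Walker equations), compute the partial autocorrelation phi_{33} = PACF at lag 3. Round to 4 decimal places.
\phi_{33} = -0.3561

The PACF at lag k is phi_{kk}, the last component of the solution
to the Yule-Walker system G_k phi = r_k where
  (G_k)_{ij} = rho(|i - j|), (r_k)_i = rho(i), i,j = 1..k.
Equivalently, Durbin-Levinson gives phi_{kk} iteratively:
  phi_{11} = rho(1)
  phi_{kk} = [rho(k) - sum_{j=1..k-1} phi_{k-1,j} rho(k-j)]
            / [1 - sum_{j=1..k-1} phi_{k-1,j} rho(j)],
  phi_{k,j} = phi_{k-1,j} - phi_{kk} phi_{k-1,k-j},  j = 1..k-1.
Step k = 1:
  phi_11 = rho(1) = 0.3245.
Step k = 2:
  phi_22 = [rho(2) - phi_11 rho(1)] / [1 - phi_11 rho(1)] = [-0.1946 - (0.3245)(0.3245)] / [1 - (0.3245)(0.3245)]
         = -0.29990025 / 0.89469975 = -0.335197.
  Update: phi_21 = phi_11 - phi_22 phi_11 = 0.3245 - (-0.335197)(0.3245) = 0.433271.
Step k = 3:
  phi_33 = [rho(3) - phi_21 rho(2) - phi_22 rho(1)] / [1 - phi_21 rho(1) - phi_22 rho(2)]
    numerator   = -0.4759 - (0.433271)(-0.1946) - (-0.335197)(0.3245) = -0.28281414
    denominator = 1 - (0.433271)(0.3245) - (-0.335197)(-0.1946) = 0.79417423
  phi_33 = -0.28281414 / 0.79417423 = -0.3561.
Therefore phi_{33} = -0.3561.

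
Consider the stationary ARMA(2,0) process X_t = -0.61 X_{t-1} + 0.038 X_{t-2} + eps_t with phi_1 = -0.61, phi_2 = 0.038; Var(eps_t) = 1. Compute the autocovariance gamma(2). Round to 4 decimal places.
\gamma(2) = 0.7115

Multiply the model equation by X_{t-k} and take expectations. With theta_0 = psi_0 = 1 and psi_j the MA(infinity) weights, this gives
  gamma(k) - sum_i phi_i gamma(k-i) = c_k,
  c_k = sigma^2 * sum_{j=k..q} theta_j psi_{j-k}   (c_k = 0 for k > q),
using gamma(-m) = gamma(m).
Pure AR (q = 0): c_0 = sigma^2 = 1, c_k = 0 for k >= 1.
Equations for k = 0, 1, 2 (AR order 2, c_2 = 0):
  (E0) gamma(0) = phi_1 gamma(1) + phi_2 gamma(2) + c_0
  (E1) gamma(1) = phi_1 gamma(0) + phi_2 gamma(1) + c_1
  (E2) gamma(2) = phi_1 gamma(1) + phi_2 gamma(0)
From (E1): gamma(1) = A gamma(0) + B with
  A = phi_1 / (1 - phi_2) = -0.61 / 0.962 = -0.634096,   B = c_1 / (1 - phi_2) = 0 / 0.962 = 0.
Insert (E2) into (E0): gamma(0) (1 - phi_2^2) = phi_1 (1 + phi_2) gamma(1) + c_0.
  phi_1 (1 + phi_2) = (-0.61)(1.038) = -0.63318,   1 - phi_2^2 = 0.998556.
Replace gamma(1) by A gamma(0) + B and collect gamma(0):
  gamma(0) [0.998556 - (-0.63318)(-0.634096)] = c_0 = 1
  gamma(0) * 0.597059 = 1
  gamma(0) = 1 / 0.597059 = 1.674875.
  gamma(1) = A gamma(0) = (-0.634096)(1.674875) = -1.062031.
  gamma(2) = phi_1 gamma(1) + phi_2 gamma(0) = (-0.61)(-1.062031) + (0.038)(1.674875) = 0.711484.
Therefore gamma(2) = 0.7115 (to 4 decimal places).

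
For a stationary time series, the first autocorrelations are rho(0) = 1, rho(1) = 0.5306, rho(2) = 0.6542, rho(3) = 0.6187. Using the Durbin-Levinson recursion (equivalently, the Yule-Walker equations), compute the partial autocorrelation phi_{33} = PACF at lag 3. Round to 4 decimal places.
\phi_{33} = 0.3359

The PACF at lag k is phi_{kk}, the last component of the solution
to the Yule-Walker system G_k phi = r_k where
  (G_k)_{ij} = rho(|i - j|), (r_k)_i = rho(i), i,j = 1..k.
Equivalently, Durbin-Levinson gives phi_{kk} iteratively:
  phi_{11} = rho(1)
  phi_{kk} = [rho(k) - sum_{j=1..k-1} phi_{k-1,j} rho(k-j)]
            / [1 - sum_{j=1..k-1} phi_{k-1,j} rho(j)],
  phi_{k,j} = phi_{k-1,j} - phi_{kk} phi_{k-1,k-j},  j = 1..k-1.
Step k = 1:
  phi_11 = rho(1) = 0.5306.
Step k = 2:
  phi_22 = [rho(2) - phi_11 rho(1)] / [1 - phi_11 rho(1)] = [0.6542 - (0.5306)(0.5306)] / [1 - (0.5306)(0.5306)]
         = 0.37266364 / 0.71846364 = 0.518695.
  Update: phi_21 = phi_11 - phi_22 phi_11 = 0.5306 - (0.518695)(0.5306) = 0.25538.
Step k = 3:
  phi_33 = [rho(3) - phi_21 rho(2) - phi_22 rho(1)] / [1 - phi_21 rho(1) - phi_22 rho(2)]
    numerator   = 0.6187 - (0.25538)(0.6542) - (0.518695)(0.5306) = 0.17641052
    denominator = 1 - (0.25538)(0.5306) - (0.518695)(0.6542) = 0.5251648
  phi_33 = 0.17641052 / 0.5251648 = 0.3359.
Therefore phi_{33} = 0.3359.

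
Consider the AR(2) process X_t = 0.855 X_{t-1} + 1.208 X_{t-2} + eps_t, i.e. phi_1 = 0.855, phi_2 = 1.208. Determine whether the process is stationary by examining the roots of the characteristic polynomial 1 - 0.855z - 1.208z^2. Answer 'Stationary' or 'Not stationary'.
\text{Not stationary}

The AR(p) characteristic polynomial is P(z) = 1 - 0.855z - 1.208z^2.
Stationarity requires all roots to lie outside the unit circle, i.e. |z| > 1 for every root.
Set 1 + (-0.855) z + (-1.208) z^2 = 0, i.e. a z^2 + b z + c = 0 with a = -1.208, b = -0.855, c = 1.
Discriminant D = b^2 - 4ac = (-0.855)^2 - 4*(-1.208)*1 = 0.731025 - (-4.832) = 5.563025.
D >= 0, so the roots are real: z = (-b +/- sqrt(D)) / (2a) = (0.855 +/- 2.358607) / (-2.416).
  z_1 = (0.855 + 2.358607) / (-2.416) = -1.3301,   |z_1| = 1.3301.
  z_2 = (0.855 - 2.358607) / (-2.416) = 0.6224,   |z_2| = 0.6224.
Moduli of all roots: 1.3301, 0.6224.
All moduli strictly greater than 1? No.
Verdict: Not stationary.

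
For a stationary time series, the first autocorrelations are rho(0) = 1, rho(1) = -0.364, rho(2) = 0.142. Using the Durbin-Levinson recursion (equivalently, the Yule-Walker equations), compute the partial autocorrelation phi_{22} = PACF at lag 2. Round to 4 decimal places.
\phi_{22} = 0.0110

The PACF at lag k is phi_{kk}, the last component of the solution
to the Yule-Walker system G_k phi = r_k where
  (G_k)_{ij} = rho(|i - j|), (r_k)_i = rho(i), i,j = 1..k.
Equivalently, Durbin-Levinson gives phi_{kk} iteratively:
  phi_{11} = rho(1)
  phi_{kk} = [rho(k) - sum_{j=1..k-1} phi_{k-1,j} rho(k-j)]
            / [1 - sum_{j=1..k-1} phi_{k-1,j} rho(j)],
  phi_{k,j} = phi_{k-1,j} - phi_{kk} phi_{k-1,k-j},  j = 1..k-1.
Step k = 1:
  phi_11 = rho(1) = -0.364.
Step k = 2:
  phi_22 = [rho(2) - phi_11 rho(1)] / [1 - phi_11 rho(1)] = [0.142 - (-0.364)(-0.364)] / [1 - (-0.364)(-0.364)]
         = 0.009504 / 0.867504 = 0.011.
Therefore phi_{22} = 0.0110.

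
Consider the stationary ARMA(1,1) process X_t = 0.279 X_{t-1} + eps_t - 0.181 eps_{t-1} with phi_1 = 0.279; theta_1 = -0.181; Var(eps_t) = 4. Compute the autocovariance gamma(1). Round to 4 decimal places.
\gamma(1) = 0.4036

Multiply the model equation by X_{t-k} and take expectations. With theta_0 = psi_0 = 1 and psi_j the MA(infinity) weights, this gives
  gamma(k) - sum_i phi_i gamma(k-i) = c_k,
  c_k = sigma^2 * sum_{j=k..q} theta_j psi_{j-k}   (c_k = 0 for k > q),
using gamma(-m) = gamma(m).
psi-weights needed (psi_j = theta_j + sum_i phi_i psi_{j-i}):
  psi_1 = theta_1 + phi_1 = -0.181 + (0.279) = 0.098
Right-hand sides:
  c_0 = sigma^2 (1 + theta_1 psi_1) = 4 * (1 + (-0.181)(0.098)) = 4 * 0.982262 = 3.929048
  c_1 = sigma^2 theta_1 = 4 * (-0.181) = -0.724
  c_2 = 0
Equations for k = 0 and k = 1 (AR order 1):
  gamma(0) = phi_1 gamma(1) + c_0
  gamma(1) = phi_1 gamma(0) + c_1
Substituting the second into the first: gamma(0) (1 - phi_1^2) = c_0 + phi_1 c_1, so
  gamma(0) = (c_0 + phi_1 c_1) / (1 - phi_1^2) = (3.929048 + (0.279)(-0.724)) / (1 - (0.279)^2) = 3.727052 / 0.922159 = 4.041659.
  gamma(1) = phi_1 gamma(0) + c_1 = (0.279)(4.041659) + (-0.724) = 0.403623.
Therefore gamma(1) = 0.4036 (to 4 decimal places).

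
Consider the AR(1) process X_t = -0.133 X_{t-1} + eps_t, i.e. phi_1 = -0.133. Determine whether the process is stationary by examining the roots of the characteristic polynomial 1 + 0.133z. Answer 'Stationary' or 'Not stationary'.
\text{Stationary}

The AR(p) characteristic polynomial is P(z) = 1 + 0.133z.
Stationarity requires all roots to lie outside the unit circle, i.e. |z| > 1 for every root.
This is linear in z: 1 + (0.133) z = 0  =>  z = -1/(0.133) = -7.518797,  |z| = 7.518797.
Moduli of all roots: 7.5188.
All moduli strictly greater than 1? Yes.
Verdict: Stationary.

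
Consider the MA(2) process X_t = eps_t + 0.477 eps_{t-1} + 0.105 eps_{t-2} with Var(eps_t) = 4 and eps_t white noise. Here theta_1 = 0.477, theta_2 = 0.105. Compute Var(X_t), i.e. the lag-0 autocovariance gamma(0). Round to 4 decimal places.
\gamma(0) = 4.9542

For an MA(q) process X_t = eps_t + sum_i theta_i eps_{t-i} with
Var(eps_t) = sigma^2, the variance is
  gamma(0) = sigma^2 * (1 + sum_i theta_i^2).
  sum_i theta_i^2 = (0.477)^2 + (0.105)^2 = 0.227529 + 0.011025 = 0.238554.
  gamma(0) = 4 * (1 + 0.238554) = 4 * 1.238554 = 4.954216, which rounds to 4.9542.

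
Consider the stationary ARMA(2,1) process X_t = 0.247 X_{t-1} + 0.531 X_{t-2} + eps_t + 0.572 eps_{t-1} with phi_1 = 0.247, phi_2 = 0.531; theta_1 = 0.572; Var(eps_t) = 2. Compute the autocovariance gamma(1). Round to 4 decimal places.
\gamma(1) = 6.3564

Multiply the model equation by X_{t-k} and take expectations. With theta_0 = psi_0 = 1 and psi_j the MA(infinity) weights, this gives
  gamma(k) - sum_i phi_i gamma(k-i) = c_k,
  c_k = sigma^2 * sum_{j=k..q} theta_j psi_{j-k}   (c_k = 0 for k > q),
using gamma(-m) = gamma(m).
psi-weights needed (psi_j = theta_j + sum_i phi_i psi_{j-i}):
  psi_1 = theta_1 + phi_1 = 0.572 + (0.247) = 0.819
Right-hand sides:
  c_0 = sigma^2 (1 + theta_1 psi_1) = 2 * (1 + (0.572)(0.819)) = 2 * 1.468468 = 2.936936
  c_1 = sigma^2 theta_1 = 2 * (0.572) = 1.144
  c_2 = 0
Equations for k = 0, 1, 2 (AR order 2, c_2 = 0):
  (E0) gamma(0) = phi_1 gamma(1) + phi_2 gamma(2) + c_0
  (E1) gamma(1) = phi_1 gamma(0) + phi_2 gamma(1) + c_1
  (E2) gamma(2) = phi_1 gamma(1) + phi_2 gamma(0)
From (E1): gamma(1) = A gamma(0) + B with
  A = phi_1 / (1 - phi_2) = 0.247 / 0.469 = 0.526652,   B = c_1 / (1 - phi_2) = 1.144 / 0.469 = 2.439232.
Insert (E2) into (E0): gamma(0) (1 - phi_2^2) = phi_1 (1 + phi_2) gamma(1) + c_0.
  phi_1 (1 + phi_2) = (0.247)(1.531) = 0.378157,   1 - phi_2^2 = 0.718039.
Replace gamma(1) by A gamma(0) + B and collect gamma(0):
  gamma(0) [0.718039 - (0.378157)(0.526652)] = (0.378157)(2.439232) + 2.936936
  gamma(0) * 0.518882 = 3.859349
  gamma(0) = 3.859349 / 0.518882 = 7.43782.
  gamma(1) = A gamma(0) + B = (0.526652)(7.43782) + (2.439232) = 6.356379.
Therefore gamma(1) = 6.3564 (to 4 decimal places).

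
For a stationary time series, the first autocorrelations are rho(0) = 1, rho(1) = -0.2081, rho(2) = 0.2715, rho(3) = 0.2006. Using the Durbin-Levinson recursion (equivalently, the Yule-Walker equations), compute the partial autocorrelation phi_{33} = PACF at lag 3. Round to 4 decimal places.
\phi_{33} = 0.3250

The PACF at lag k is phi_{kk}, the last component of the solution
to the Yule-Walker system G_k phi = r_k where
  (G_k)_{ij} = rho(|i - j|), (r_k)_i = rho(i), i,j = 1..k.
Equivalently, Durbin-Levinson gives phi_{kk} iteratively:
  phi_{11} = rho(1)
  phi_{kk} = [rho(k) - sum_{j=1..k-1} phi_{k-1,j} rho(k-j)]
            / [1 - sum_{j=1..k-1} phi_{k-1,j} rho(j)],
  phi_{k,j} = phi_{k-1,j} - phi_{kk} phi_{k-1,k-j},  j = 1..k-1.
Step k = 1:
  phi_11 = rho(1) = -0.2081.
Step k = 2:
  phi_22 = [rho(2) - phi_11 rho(1)] / [1 - phi_11 rho(1)] = [0.2715 - (-0.2081)(-0.2081)] / [1 - (-0.2081)(-0.2081)]
         = 0.22819439 / 0.95669439 = 0.238524.
  Update: phi_21 = phi_11 - phi_22 phi_11 = -0.2081 - (0.238524)(-0.2081) = -0.158463.
Step k = 3:
  phi_33 = [rho(3) - phi_21 rho(2) - phi_22 rho(1)] / [1 - phi_21 rho(1) - phi_22 rho(2)]
    numerator   = 0.2006 - (-0.158463)(0.2715) - (0.238524)(-0.2081) = 0.29325956
    denominator = 1 - (-0.158463)(-0.2081) - (0.238524)(0.2715) = 0.90226459
  phi_33 = 0.29325956 / 0.90226459 = 0.325.
Therefore phi_{33} = 0.3250.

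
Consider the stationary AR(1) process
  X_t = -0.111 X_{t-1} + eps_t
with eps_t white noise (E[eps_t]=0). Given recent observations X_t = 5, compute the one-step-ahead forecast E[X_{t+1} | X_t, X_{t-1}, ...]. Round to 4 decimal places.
E[X_{t+1} \mid \mathcal F_t] = -0.5550

For an AR(p) model X_t = c + sum_i phi_i X_{t-i} + eps_t, the
one-step-ahead conditional mean is
  E[X_{t+1} | X_t, ...] = c + sum_i phi_i X_{t+1-i}.
Substitute known values:
  E[X_{t+1} | ...] = (-0.111) * (5)
                   = -0.5550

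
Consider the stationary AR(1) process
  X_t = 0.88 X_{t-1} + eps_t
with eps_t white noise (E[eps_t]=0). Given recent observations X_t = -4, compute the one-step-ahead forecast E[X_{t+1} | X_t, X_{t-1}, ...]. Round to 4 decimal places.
E[X_{t+1} \mid \mathcal F_t] = -3.5200

For an AR(p) model X_t = c + sum_i phi_i X_{t-i} + eps_t, the
one-step-ahead conditional mean is
  E[X_{t+1} | X_t, ...] = c + sum_i phi_i X_{t+1-i}.
Substitute known values:
  E[X_{t+1} | ...] = (0.88) * (-4)
                   = -3.5200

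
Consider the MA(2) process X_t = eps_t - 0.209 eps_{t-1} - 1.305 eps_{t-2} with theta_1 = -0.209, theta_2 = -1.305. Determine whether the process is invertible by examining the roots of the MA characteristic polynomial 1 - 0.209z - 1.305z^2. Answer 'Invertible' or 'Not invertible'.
\text{Not invertible}

The MA(q) characteristic polynomial is P(z) = 1 - 0.209z - 1.305z^2.
Invertibility requires all roots to lie outside the unit circle, i.e. |z| > 1 for every root.
Set 1 + (-0.209) z + (-1.305) z^2 = 0, i.e. a z^2 + b z + c = 0 with a = -1.305, b = -0.209, c = 1.
Discriminant D = b^2 - 4ac = (-0.209)^2 - 4*(-1.305)*1 = 0.043681 - (-5.22) = 5.263681.
D >= 0, so the roots are real: z = (-b +/- sqrt(D)) / (2a) = (0.209 +/- 2.294271) / (-2.61).
  z_1 = (0.209 + 2.294271) / (-2.61) = -0.9591,   |z_1| = 0.9591.
  z_2 = (0.209 - 2.294271) / (-2.61) = 0.799,   |z_2| = 0.799.
Moduli of all roots: 0.9591, 0.7990.
All moduli strictly greater than 1? No.
Verdict: Not invertible.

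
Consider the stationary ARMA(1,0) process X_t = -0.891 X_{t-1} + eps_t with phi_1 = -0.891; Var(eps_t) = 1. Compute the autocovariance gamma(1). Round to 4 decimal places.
\gamma(1) = -4.3227

Multiply the model equation by X_{t-k} and take expectations. With theta_0 = psi_0 = 1 and psi_j the MA(infinity) weights, this gives
  gamma(k) - sum_i phi_i gamma(k-i) = c_k,
  c_k = sigma^2 * sum_{j=k..q} theta_j psi_{j-k}   (c_k = 0 for k > q),
using gamma(-m) = gamma(m).
Pure AR (q = 0): c_0 = sigma^2 = 1, c_k = 0 for k >= 1.
Equations for k = 0 and k = 1 (AR order 1):
  gamma(0) = phi_1 gamma(1) + c_0
  gamma(1) = phi_1 gamma(0) + c_1
Substituting the second into the first: gamma(0) (1 - phi_1^2) = c_0 + phi_1 c_1, so
  gamma(0) = c_0 / (1 - phi_1^2) = 1 / (1 - (-0.891)^2) = 1 / 0.206119 = 4.851566.
  gamma(1) = phi_1 gamma(0) = (-0.891)(4.851566) = -4.322746.
Therefore gamma(1) = -4.3227 (to 4 decimal places).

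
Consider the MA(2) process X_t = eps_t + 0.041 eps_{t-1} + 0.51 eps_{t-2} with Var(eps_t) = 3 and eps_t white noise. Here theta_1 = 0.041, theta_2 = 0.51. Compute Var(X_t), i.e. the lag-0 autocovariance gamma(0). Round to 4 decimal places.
\gamma(0) = 3.7853

For an MA(q) process X_t = eps_t + sum_i theta_i eps_{t-i} with
Var(eps_t) = sigma^2, the variance is
  gamma(0) = sigma^2 * (1 + sum_i theta_i^2).
  sum_i theta_i^2 = (0.041)^2 + (0.51)^2 = 0.001681 + 0.2601 = 0.261781.
  gamma(0) = 3 * (1 + 0.261781) = 3 * 1.261781 = 3.785343, which rounds to 3.7853.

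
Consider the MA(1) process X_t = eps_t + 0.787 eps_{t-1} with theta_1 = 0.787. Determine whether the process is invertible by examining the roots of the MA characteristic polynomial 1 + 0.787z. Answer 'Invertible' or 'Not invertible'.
\text{Invertible}

The MA(q) characteristic polynomial is P(z) = 1 + 0.787z.
Invertibility requires all roots to lie outside the unit circle, i.e. |z| > 1 for every root.
This is linear in z: 1 + (0.787) z = 0  =>  z = -1/(0.787) = -1.270648,  |z| = 1.270648.
Moduli of all roots: 1.2706.
All moduli strictly greater than 1? Yes.
Verdict: Invertible.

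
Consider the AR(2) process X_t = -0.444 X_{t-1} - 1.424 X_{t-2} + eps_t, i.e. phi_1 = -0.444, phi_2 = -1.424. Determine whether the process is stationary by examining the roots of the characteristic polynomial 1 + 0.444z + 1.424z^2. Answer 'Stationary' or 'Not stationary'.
\text{Not stationary}

The AR(p) characteristic polynomial is P(z) = 1 + 0.444z + 1.424z^2.
Stationarity requires all roots to lie outside the unit circle, i.e. |z| > 1 for every root.
Set 1 + (0.444) z + (1.424) z^2 = 0, i.e. a z^2 + b z + c = 0 with a = 1.424, b = 0.444, c = 1.
Discriminant D = b^2 - 4ac = (0.444)^2 - 4*(1.424)*1 = 0.197136 - (5.696) = -5.498864.
D < 0, so the roots are the complex-conjugate pair z = (-b +/- i sqrt(-D)) / (2a) = -0.1559 +/- 0.8234i.
For a conjugate pair |z|^2 = z * conj(z) = (product of roots) = c/a = 1/(1.424) = 0.702247, so |z| = sqrt(0.702247) = 0.838 for both roots.
Moduli of all roots: 0.8380, 0.8380.
All moduli strictly greater than 1? No.
Verdict: Not stationary.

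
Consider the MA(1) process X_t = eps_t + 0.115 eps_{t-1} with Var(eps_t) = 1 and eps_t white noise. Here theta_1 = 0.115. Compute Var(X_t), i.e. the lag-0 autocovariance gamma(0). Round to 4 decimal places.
\gamma(0) = 1.0132

For an MA(q) process X_t = eps_t + sum_i theta_i eps_{t-i} with
Var(eps_t) = sigma^2, the variance is
  gamma(0) = sigma^2 * (1 + sum_i theta_i^2).
  sum_i theta_i^2 = (0.115)^2 = 0.013225.
  gamma(0) = 1 * (1 + 0.013225) = 1 * 1.013225 = 1.013225, which rounds to 1.0132.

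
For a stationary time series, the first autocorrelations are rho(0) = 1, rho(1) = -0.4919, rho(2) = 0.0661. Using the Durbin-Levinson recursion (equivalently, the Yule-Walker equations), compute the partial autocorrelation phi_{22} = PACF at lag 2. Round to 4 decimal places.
\phi_{22} = -0.2320

The PACF at lag k is phi_{kk}, the last component of the solution
to the Yule-Walker system G_k phi = r_k where
  (G_k)_{ij} = rho(|i - j|), (r_k)_i = rho(i), i,j = 1..k.
Equivalently, Durbin-Levinson gives phi_{kk} iteratively:
  phi_{11} = rho(1)
  phi_{kk} = [rho(k) - sum_{j=1..k-1} phi_{k-1,j} rho(k-j)]
            / [1 - sum_{j=1..k-1} phi_{k-1,j} rho(j)],
  phi_{k,j} = phi_{k-1,j} - phi_{kk} phi_{k-1,k-j},  j = 1..k-1.
Step k = 1:
  phi_11 = rho(1) = -0.4919.
Step k = 2:
  phi_22 = [rho(2) - phi_11 rho(1)] / [1 - phi_11 rho(1)] = [0.0661 - (-0.4919)(-0.4919)] / [1 - (-0.4919)(-0.4919)]
         = -0.17586561 / 0.75803439 = -0.232.
Therefore phi_{22} = -0.2320.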